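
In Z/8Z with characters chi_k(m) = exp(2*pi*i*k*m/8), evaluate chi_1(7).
chi_1(7) = zeta_8^7 = exp(-I*pi/4)

Justification: chi_1(7) = zeta_8^(1*7) = zeta_8^7. Since zeta_8^8 = 1, this equals zeta_8^7 = exp(2*pi*i*7/8) = exp(-I*pi/4).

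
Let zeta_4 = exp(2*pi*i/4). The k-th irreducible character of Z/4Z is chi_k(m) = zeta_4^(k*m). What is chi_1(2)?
chi_1(2) = zeta_4^2 = -1

Reasoning: chi_1(2) = zeta_4^(1*2) = zeta_4^2. Since zeta_4^4 = 1, this equals zeta_4^2 = exp(2*pi*i*2/4) = -1.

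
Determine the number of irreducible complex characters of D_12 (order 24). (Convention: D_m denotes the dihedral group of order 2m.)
9

Reasoning: The number of irreducible complex representations of a finite group equals its number of conjugacy classes. D_12 has 9 conjugacy classes (n/2 + 3 for n even), so D_12 (order 24) has exactly 9 irreducible complex representations.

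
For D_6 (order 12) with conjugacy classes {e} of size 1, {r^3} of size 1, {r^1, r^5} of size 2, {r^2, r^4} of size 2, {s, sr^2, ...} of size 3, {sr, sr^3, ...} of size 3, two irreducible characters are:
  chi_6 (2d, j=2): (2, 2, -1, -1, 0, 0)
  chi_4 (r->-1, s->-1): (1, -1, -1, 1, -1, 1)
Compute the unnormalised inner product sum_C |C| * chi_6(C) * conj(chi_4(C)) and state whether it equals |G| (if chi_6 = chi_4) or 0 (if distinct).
Sum = 0; so <chi_6, chi_4> = 0 (distinct irreducibles are orthogonal).

Argument: Compute term by term over conjugacy classes (|C| * chi_6(C) * conj(chi_4(C))):
  1*(2)*conj(1) + 1*(2)*conj(-1) + 2*(-1)*conj(-1) + 2*(-1)*conj(1) + 3*(0)*conj(-1) + 3*(0)*conj(1)
  = (2) + (-2) + (2) + (-2) + (0) + (0)
  = 0.
Dividing by |G| = 12 gives 0/12 = 0, matching the row-orthogonality relation <chi_6, chi_4> = [chi_6 = chi_4].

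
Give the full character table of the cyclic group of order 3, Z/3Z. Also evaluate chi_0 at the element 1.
Character table of Z/3Z (irreps indexed chi_0,...,chi_2 with chi_k(m) = zeta_3^(k*m), zeta_3 = exp(2*pi*i/3)):
  irrep \ class  {0} (size 1)  {1} (size 1)    {2} (size 1)  
  chi_0          1             1               1             
  chi_1          1             exp(2*I*pi/3)   exp(-2*I*pi/3)
  chi_2          1             exp(-2*I*pi/3)  exp(2*I*pi/3) 

Spot check: chi_0(1) = zeta_3^(0*1) = zeta_3^0 = 1.

Z/3Z is abelian, so all 3 irreducible complex representations are 1-dimensional. They are given by chi_k(m) = zeta_3^(k*m) for k = 0,...,2. Row orthogonality: sum_m chi_k(m) conj(chi_l(m)) = 3 * [k = l].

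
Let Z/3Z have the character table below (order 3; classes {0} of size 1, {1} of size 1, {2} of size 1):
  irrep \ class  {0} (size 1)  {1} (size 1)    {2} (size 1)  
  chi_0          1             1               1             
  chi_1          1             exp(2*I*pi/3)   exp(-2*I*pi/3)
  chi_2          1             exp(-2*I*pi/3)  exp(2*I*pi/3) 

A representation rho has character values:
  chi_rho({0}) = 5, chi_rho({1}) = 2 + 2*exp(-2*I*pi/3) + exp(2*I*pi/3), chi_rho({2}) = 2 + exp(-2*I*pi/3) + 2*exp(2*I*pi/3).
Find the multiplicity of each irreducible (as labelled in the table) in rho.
Multiplicities: chi_0: 2, chi_1: 1, chi_2: 2.

Reasoning: Use <chi_rho, chi> = (1/|G|) sum_C |C| * chi_rho(C) * conj(chi(C)) with |G| = 3 for each irreducible chi in the table:
  <chi_rho, chi_0> = (1/3)[1*(5)*conj(1) + 1*(2 + 2*exp(-2*I*pi/3) + exp(2*I*pi/3))*conj(1) + 1*(2 + exp(-2*I*pi/3) + 2*exp(2*I*pi/3))*conj(1)]
      = (1/3)[(5) + (2 + 2*exp(-2*I*pi/3) + exp(2*I*pi/3)) + (2 + exp(-2*I*pi/3) + 2*exp(2*I*pi/3))] = 6/3 = 2
  <chi_rho, chi_1> = (1/3)[1*(5)*conj(1) + 1*(2 + 2*exp(-2*I*pi/3) + exp(2*I*pi/3))*conj(exp(2*I*pi/3)) + 1*(2 + exp(-2*I*pi/3) + 2*exp(2*I*pi/3))*conj(exp(-2*I*pi/3))]
      = (1/3)[(5) + (-1) + (-1)] = 3/3 = 1
  <chi_rho, chi_2> = (1/3)[1*(5)*conj(1) + 1*(2 + 2*exp(-2*I*pi/3) + exp(2*I*pi/3))*conj(exp(-2*I*pi/3)) + 1*(2 + exp(-2*I*pi/3) + 2*exp(2*I*pi/3))*conj(exp(2*I*pi/3))]
      = (1/3)[(5) + (2 + exp(-2*I*pi/3) + 2*exp(2*I*pi/3)) + (2 + 2*exp(-2*I*pi/3) + exp(2*I*pi/3))] = 6/3 = 2
(Exp terms are combined using exp(i*s)*conj(exp(i*t)) = exp(i*(s-t)), and sums of them are collapsed using the identity that for every m > 1 the m distinct m-th roots of unity sum to 0, e.g. 1 + exp(2*I*pi/3) + exp(-2*I*pi/3) = 0.)
Dimension check: dim(rho) = sum (mult * dim) = 2*1 + 1*1 + 2*1 = 5 = chi_rho(e) = 5.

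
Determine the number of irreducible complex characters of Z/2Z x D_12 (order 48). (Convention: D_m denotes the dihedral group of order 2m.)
18

Justification: The number of irreducible complex representations of a finite group equals its number of conjugacy classes. For a direct product, #classes(G x H) = #classes(G) * #classes(H). Z/2Z has 2 classes (abelian), D_12 has 9 classes, so 2 * 9 = 18, so Z/2Z x D_12 (order 48) has exactly 18 irreducible complex representations.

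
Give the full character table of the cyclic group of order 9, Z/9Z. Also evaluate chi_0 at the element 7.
Character table of Z/9Z (irreps indexed chi_0,...,chi_8 with chi_k(m) = zeta_9^(k*m), zeta_9 = exp(2*pi*i/9)):
  irrep \ class  {0} (size 1)  {1} (size 1)    {2} (size 1)    {3} (size 1)    {4} (size 1)    {5} (size 1)    {6} (size 1)    {7} (size 1)    {8} (size 1)  
  chi_0          1             1               1               1               1               1               1               1               1             
  chi_1          1             exp(2*I*pi/9)   exp(4*I*pi/9)   exp(2*I*pi/3)   exp(8*I*pi/9)   exp(-8*I*pi/9)  exp(-2*I*pi/3)  exp(-4*I*pi/9)  exp(-2*I*pi/9)
  chi_2          1             exp(4*I*pi/9)   exp(8*I*pi/9)   exp(-2*I*pi/3)  exp(-2*I*pi/9)  exp(2*I*pi/9)   exp(2*I*pi/3)   exp(-8*I*pi/9)  exp(-4*I*pi/9)
  chi_3          1             exp(2*I*pi/3)   exp(-2*I*pi/3)  1               exp(2*I*pi/3)   exp(-2*I*pi/3)  1               exp(2*I*pi/3)   exp(-2*I*pi/3)
  chi_4          1             exp(8*I*pi/9)   exp(-2*I*pi/9)  exp(2*I*pi/3)   exp(-4*I*pi/9)  exp(4*I*pi/9)   exp(-2*I*pi/3)  exp(2*I*pi/9)   exp(-8*I*pi/9)
  chi_5          1             exp(-8*I*pi/9)  exp(2*I*pi/9)   exp(-2*I*pi/3)  exp(4*I*pi/9)   exp(-4*I*pi/9)  exp(2*I*pi/3)   exp(-2*I*pi/9)  exp(8*I*pi/9) 
  chi_6          1             exp(-2*I*pi/3)  exp(2*I*pi/3)   1               exp(-2*I*pi/3)  exp(2*I*pi/3)   1               exp(-2*I*pi/3)  exp(2*I*pi/3) 
  chi_7          1             exp(-4*I*pi/9)  exp(-8*I*pi/9)  exp(2*I*pi/3)   exp(2*I*pi/9)   exp(-2*I*pi/9)  exp(-2*I*pi/3)  exp(8*I*pi/9)   exp(4*I*pi/9) 
  chi_8          1             exp(-2*I*pi/9)  exp(-4*I*pi/9)  exp(-2*I*pi/3)  exp(-8*I*pi/9)  exp(8*I*pi/9)   exp(2*I*pi/3)   exp(4*I*pi/9)   exp(2*I*pi/9) 

Spot check: chi_0(7) = zeta_9^(0*7) = zeta_9^0 = 1.

Justification: Z/9Z is abelian, so all 9 irreducible complex representations are 1-dimensional. They are given by chi_k(m) = zeta_9^(k*m) for k = 0,...,8. Row orthogonality: sum_m chi_k(m) conj(chi_l(m)) = 9 * [k = l].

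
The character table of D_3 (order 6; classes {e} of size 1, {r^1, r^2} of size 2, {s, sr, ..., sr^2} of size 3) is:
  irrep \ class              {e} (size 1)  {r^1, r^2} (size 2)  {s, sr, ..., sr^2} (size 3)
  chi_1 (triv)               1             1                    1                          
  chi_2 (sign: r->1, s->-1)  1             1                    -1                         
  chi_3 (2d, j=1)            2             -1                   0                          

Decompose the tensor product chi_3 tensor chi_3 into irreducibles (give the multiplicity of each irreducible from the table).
chi_3 tensor chi_3 = chi_1 + chi_2 + chi_3 (all other irreducibles have multiplicity 0).

Proof sketch: The character of a tensor product is the pointwise product (chi_3 * chi_3)(C) = chi_3(C) * chi_3(C):
  {e}: (2)*(2), {r^1, r^2}: (-1)*(-1), {s, sr, ..., sr^2}: (0)*(0)
so (chi_3 * chi_3) takes values
  {e} -> 4, {r^1, r^2} -> 1, {s, sr, ..., sr^2} -> 0.
Now take the inner product of this character with each irreducible chi from the table, <chi_3*chi_3, chi> = (1/6) sum_C |C| (chi_3*chi_3)(C) conj(chi(C)):
  <chi_3*chi_3, chi_1> = (1/6)[1*(4)*conj(1) + 2*(1)*conj(1) + 3*(0)*conj(1)]
      = (1/6)[(4) + (2) + (0)] = 6/6 = 1
  <chi_3*chi_3, chi_2> = (1/6)[1*(4)*conj(1) + 2*(1)*conj(1) + 3*(0)*conj(-1)]
      = (1/6)[(4) + (2) + (0)] = 6/6 = 1
  <chi_3*chi_3, chi_3> = (1/6)[1*(4)*conj(2) + 2*(1)*conj(-1) + 3*(0)*conj(0)]
      = (1/6)[(8) + (-2) + (0)] = 6/6 = 1
Hence the multiplicities are chi_1: 1, chi_2: 1, chi_3: 1. Dimension check: dim(chi_3)*dim(chi_3) = 2*2 = 4 and sum (mult * dim) = 1*1 + 1*1 + 1*2 = 4.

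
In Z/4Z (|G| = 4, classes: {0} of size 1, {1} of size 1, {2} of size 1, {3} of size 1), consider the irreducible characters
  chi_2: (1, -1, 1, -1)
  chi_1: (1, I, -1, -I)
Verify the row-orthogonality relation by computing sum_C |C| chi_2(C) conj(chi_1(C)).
Sum = 0; so <chi_2, chi_1> = 0 (distinct irreducibles are orthogonal).

Compute term by term over conjugacy classes (|C| * chi_2(C) * conj(chi_1(C))):
  1*(1)*conj(1) + 1*(-1)*conj(I) + 1*(1)*conj(-1) + 1*(-1)*conj(-I)
  = (1) + (I) + (-1) + (-I)
  = 0.
(Exp terms are combined using exp(i*s)*conj(exp(i*t)) = exp(i*(s-t)), and sums of them are collapsed using the identity that for every m > 1 the m distinct m-th roots of unity sum to 0, e.g. 1 + exp(2*I*pi/3) + exp(-2*I*pi/3) = 0.)
Dividing by |G| = 4 gives 0/4 = 0, matching the row-orthogonality relation <chi_2, chi_1> = [chi_2 = chi_1].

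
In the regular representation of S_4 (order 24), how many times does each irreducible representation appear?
Each irreducible V_i of dimension d_i appears with multiplicity d_i, i.e. rho_reg = (direct sum over all irreducibles V_i) d_i V_i. The irreducible dimensions for S_4 are 1, 1, 2, 3, 3: 2 irreducibles of dimension 1, each with multiplicity 1; 1 irreducible of dimension 2, with multiplicity 2; 2 irreducibles of dimension 3, each with multiplicity 3. Total dimension 2*1*1 + 1*2*2 + 2*3*3 = 24 = |G|.

Why: General theorem: in the regular representation of a finite group G, each irreducible appears with multiplicity equal to its dimension. Check: dim(rho_reg) = sum d_i^2 = 1 + 1 + 4 + 9 + 9 = 24 = |G|.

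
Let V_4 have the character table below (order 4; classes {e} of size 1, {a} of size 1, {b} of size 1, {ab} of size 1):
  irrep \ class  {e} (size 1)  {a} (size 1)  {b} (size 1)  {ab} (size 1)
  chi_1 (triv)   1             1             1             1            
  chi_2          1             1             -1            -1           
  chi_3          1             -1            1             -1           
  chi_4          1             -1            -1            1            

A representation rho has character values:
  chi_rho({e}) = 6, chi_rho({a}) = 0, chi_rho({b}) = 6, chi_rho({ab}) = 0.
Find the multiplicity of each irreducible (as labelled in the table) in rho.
Multiplicities: chi_1: 3, chi_2: 0, chi_3: 3, chi_4: 0.

Details: Use <chi_rho, chi> = (1/|G|) sum_C |C| * chi_rho(C) * conj(chi(C)) with |G| = 4 for each irreducible chi in the table:
  <chi_rho, chi_1> = (1/4)[1*(6)*conj(1) + 1*(0)*conj(1) + 1*(6)*conj(1) + 1*(0)*conj(1)]
      = (1/4)[(6) + (0) + (6) + (0)] = 12/4 = 3
  <chi_rho, chi_2> = (1/4)[1*(6)*conj(1) + 1*(0)*conj(1) + 1*(6)*conj(-1) + 1*(0)*conj(-1)]
      = (1/4)[(6) + (0) + (-6) + (0)] = 0/4 = 0
  <chi_rho, chi_3> = (1/4)[1*(6)*conj(1) + 1*(0)*conj(-1) + 1*(6)*conj(1) + 1*(0)*conj(-1)]
      = (1/4)[(6) + (0) + (6) + (0)] = 12/4 = 3
  <chi_rho, chi_4> = (1/4)[1*(6)*conj(1) + 1*(0)*conj(-1) + 1*(6)*conj(-1) + 1*(0)*conj(1)]
      = (1/4)[(6) + (0) + (-6) + (0)] = 0/4 = 0
Dimension check: dim(rho) = sum (mult * dim) = 3*1 + 0*1 + 3*1 + 0*1 = 6 = chi_rho(e) = 6.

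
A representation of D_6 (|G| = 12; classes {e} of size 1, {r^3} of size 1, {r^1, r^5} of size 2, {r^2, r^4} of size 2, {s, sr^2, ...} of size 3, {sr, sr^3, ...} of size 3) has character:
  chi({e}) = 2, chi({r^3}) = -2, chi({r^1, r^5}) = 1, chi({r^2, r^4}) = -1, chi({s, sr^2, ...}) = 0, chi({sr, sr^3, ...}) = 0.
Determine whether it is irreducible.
Irreducible: <chi, chi> = 1.

Explanation: <chi, chi> = (1/|G|) sum_C |C| * |chi(C)|^2 = (1/12)[1*|2|^2 + 1*|-2|^2 + 2*|1|^2 + 2*|-1|^2 + 3*|0|^2 + 3*|0|^2]
  = (1/12)[(4) + (4) + (2) + (2) + (0) + (0)] = 12/12 = 1.
A character is irreducible iff <chi, chi> = 1, so this representation is irreducible.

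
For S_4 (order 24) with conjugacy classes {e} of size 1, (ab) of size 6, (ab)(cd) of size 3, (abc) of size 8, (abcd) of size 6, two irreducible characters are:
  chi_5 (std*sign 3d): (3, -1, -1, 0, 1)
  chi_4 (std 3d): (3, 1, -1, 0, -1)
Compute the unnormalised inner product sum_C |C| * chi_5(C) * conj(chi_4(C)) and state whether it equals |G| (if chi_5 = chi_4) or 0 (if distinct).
Sum = 0; so <chi_5, chi_4> = 0 (distinct irreducibles are orthogonal).

Proof sketch: Compute term by term over conjugacy classes (|C| * chi_5(C) * conj(chi_4(C))):
  1*(3)*conj(3) + 6*(-1)*conj(1) + 3*(-1)*conj(-1) + 8*(0)*conj(0) + 6*(1)*conj(-1)
  = (9) + (-6) + (3) + (0) + (-6)
  = 0.
Dividing by |G| = 24 gives 0/24 = 0, matching the row-orthogonality relation <chi_5, chi_4> = [chi_5 = chi_4].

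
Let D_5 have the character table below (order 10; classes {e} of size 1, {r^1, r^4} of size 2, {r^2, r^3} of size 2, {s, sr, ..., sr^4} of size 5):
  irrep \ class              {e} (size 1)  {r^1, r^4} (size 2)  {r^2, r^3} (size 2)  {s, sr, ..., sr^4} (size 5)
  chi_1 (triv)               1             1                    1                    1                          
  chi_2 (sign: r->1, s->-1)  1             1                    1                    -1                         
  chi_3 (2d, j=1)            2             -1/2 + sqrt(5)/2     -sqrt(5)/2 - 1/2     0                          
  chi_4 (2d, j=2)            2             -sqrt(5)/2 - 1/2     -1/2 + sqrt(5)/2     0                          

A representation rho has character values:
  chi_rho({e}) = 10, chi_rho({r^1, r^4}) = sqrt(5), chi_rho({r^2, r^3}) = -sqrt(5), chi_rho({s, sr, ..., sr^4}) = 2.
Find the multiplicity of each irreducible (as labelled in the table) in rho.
Multiplicities: chi_1: 2, chi_2: 0, chi_3: 3, chi_4: 1.

Solution. Use <chi_rho, chi> = (1/|G|) sum_C |C| * chi_rho(C) * conj(chi(C)) with |G| = 10 for each irreducible chi in the table:
  <chi_rho, chi_1> = (1/10)[1*(10)*conj(1) + 2*(sqrt(5))*conj(1) + 2*(-sqrt(5))*conj(1) + 5*(2)*conj(1)]
      = (1/10)[(10) + (2*sqrt(5)) + (-2*sqrt(5)) + (10)] = 20/10 = 2
  <chi_rho, chi_2> = (1/10)[1*(10)*conj(1) + 2*(sqrt(5))*conj(1) + 2*(-sqrt(5))*conj(1) + 5*(2)*conj(-1)]
      = (1/10)[(10) + (2*sqrt(5)) + (-2*sqrt(5)) + (-10)] = 0/10 = 0
  <chi_rho, chi_3> = (1/10)[1*(10)*conj(2) + 2*(sqrt(5))*conj(-1/2 + sqrt(5)/2) + 2*(-sqrt(5))*conj(-sqrt(5)/2 - 1/2) + 5*(2)*conj(0)]
      = (1/10)[(20) + (5 - sqrt(5)) + (sqrt(5) + 5) + (0)] = 30/10 = 3
  <chi_rho, chi_4> = (1/10)[1*(10)*conj(2) + 2*(sqrt(5))*conj(-sqrt(5)/2 - 1/2) + 2*(-sqrt(5))*conj(-1/2 + sqrt(5)/2) + 5*(2)*conj(0)]
      = (1/10)[(20) + (-5 - sqrt(5)) + (-5 + sqrt(5)) + (0)] = 10/10 = 1
Dimension check: dim(rho) = sum (mult * dim) = 2*1 + 0*1 + 3*2 + 1*2 = 10 = chi_rho(e) = 10.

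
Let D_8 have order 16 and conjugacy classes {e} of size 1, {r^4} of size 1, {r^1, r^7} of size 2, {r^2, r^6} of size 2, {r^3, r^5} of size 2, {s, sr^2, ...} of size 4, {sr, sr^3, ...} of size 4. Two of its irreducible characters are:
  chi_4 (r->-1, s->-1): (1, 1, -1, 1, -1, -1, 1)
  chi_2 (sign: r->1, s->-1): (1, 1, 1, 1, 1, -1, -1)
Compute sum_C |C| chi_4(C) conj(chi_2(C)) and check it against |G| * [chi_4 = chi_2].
Sum = 0; so <chi_4, chi_2> = 0 (distinct irreducibles are orthogonal).

Compute term by term over conjugacy classes (|C| * chi_4(C) * conj(chi_2(C))):
  1*(1)*conj(1) + 1*(1)*conj(1) + 2*(-1)*conj(1) + 2*(1)*conj(1) + 2*(-1)*conj(1) + 4*(-1)*conj(-1) + 4*(1)*conj(-1)
  = (1) + (1) + (-2) + (2) + (-2) + (4) + (-4)
  = 0.
Dividing by |G| = 16 gives 0/16 = 0, matching the row-orthogonality relation <chi_4, chi_2> = [chi_4 = chi_2].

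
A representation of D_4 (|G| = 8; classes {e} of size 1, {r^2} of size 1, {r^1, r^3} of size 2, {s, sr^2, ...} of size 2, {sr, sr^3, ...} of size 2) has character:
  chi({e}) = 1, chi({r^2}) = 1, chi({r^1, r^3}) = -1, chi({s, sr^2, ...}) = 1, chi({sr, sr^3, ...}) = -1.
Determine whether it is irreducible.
Irreducible: <chi, chi> = 1.

Argument: <chi, chi> = (1/|G|) sum_C |C| * |chi(C)|^2 = (1/8)[1*|1|^2 + 1*|1|^2 + 2*|-1|^2 + 2*|1|^2 + 2*|-1|^2]
  = (1/8)[(1) + (1) + (2) + (2) + (2)] = 8/8 = 1.
A character is irreducible iff <chi, chi> = 1, so this representation is irreducible.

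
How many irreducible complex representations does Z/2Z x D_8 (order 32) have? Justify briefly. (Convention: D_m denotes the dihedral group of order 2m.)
14

Explanation: The number of irreducible complex representations of a finite group equals its number of conjugacy classes. For a direct product, #classes(G x H) = #classes(G) * #classes(H). Z/2Z has 2 classes (abelian), D_8 has 7 classes, so 2 * 7 = 14, so Z/2Z x D_8 (order 32) has exactly 14 irreducible complex representations.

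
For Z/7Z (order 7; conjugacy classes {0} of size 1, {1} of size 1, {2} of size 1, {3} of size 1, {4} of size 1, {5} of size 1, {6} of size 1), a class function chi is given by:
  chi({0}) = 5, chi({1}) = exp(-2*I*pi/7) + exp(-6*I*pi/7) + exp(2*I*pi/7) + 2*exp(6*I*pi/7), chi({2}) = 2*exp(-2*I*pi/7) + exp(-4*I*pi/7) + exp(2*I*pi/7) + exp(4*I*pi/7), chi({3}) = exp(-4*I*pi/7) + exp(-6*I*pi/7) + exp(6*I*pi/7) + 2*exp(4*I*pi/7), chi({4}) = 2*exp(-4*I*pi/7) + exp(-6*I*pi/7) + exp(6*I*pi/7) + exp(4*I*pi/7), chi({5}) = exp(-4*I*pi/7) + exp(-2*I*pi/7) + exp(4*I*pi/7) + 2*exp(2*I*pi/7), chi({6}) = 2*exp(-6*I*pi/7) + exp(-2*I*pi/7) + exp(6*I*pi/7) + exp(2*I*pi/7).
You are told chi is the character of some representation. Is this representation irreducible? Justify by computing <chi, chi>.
Not irreducible (reducible): <chi, chi> = 7 > 1.

Argument: <chi, chi> = (1/|G|) sum_C |C| * |chi(C)|^2 = (1/7)[1*|5|^2 + 1*|exp(-2*I*pi/7) + exp(-6*I*pi/7) + exp(2*I*pi/7) + 2*exp(6*I*pi/7)|^2 + 1*|2*exp(-2*I*pi/7) + exp(-4*I*pi/7) + exp(2*I*pi/7) + exp(4*I*pi/7)|^2 + 1*|exp(-4*I*pi/7) + exp(-6*I*pi/7) + exp(6*I*pi/7) + 2*exp(4*I*pi/7)|^2 + 1*|2*exp(-4*I*pi/7) + exp(-6*I*pi/7) + exp(6*I*pi/7) + exp(4*I*pi/7)|^2 + 1*|exp(-4*I*pi/7) + exp(-2*I*pi/7) + exp(4*I*pi/7) + 2*exp(2*I*pi/7)|^2 + 1*|2*exp(-6*I*pi/7) + exp(-2*I*pi/7) + exp(6*I*pi/7) + exp(2*I*pi/7)|^2]
  = (1/7)[(25) + (7 + 4*exp(-4*I*pi/7) + 2*exp(-2*I*pi/7) + 3*exp(-6*I*pi/7) + 3*exp(6*I*pi/7) + 2*exp(2*I*pi/7) + 4*exp(4*I*pi/7)) + (7 + 3*exp(-2*I*pi/7) + 2*exp(-4*I*pi/7) + 4*exp(-6*I*pi/7) + 4*exp(6*I*pi/7) + 2*exp(4*I*pi/7) + 3*exp(2*I*pi/7)) + (7 + 4*exp(-2*I*pi/7) + 3*exp(-4*I*pi/7) + 2*exp(-6*I*pi/7) + 2*exp(6*I*pi/7) + 3*exp(4*I*pi/7) + 4*exp(2*I*pi/7)) + (7 + 4*exp(-2*I*pi/7) + 3*exp(-4*I*pi/7) + 2*exp(-6*I*pi/7) + 2*exp(6*I*pi/7) + 3*exp(4*I*pi/7) + 4*exp(2*I*pi/7)) + (7 + 3*exp(-2*I*pi/7) + 2*exp(-4*I*pi/7) + 4*exp(-6*I*pi/7) + 4*exp(6*I*pi/7) + 2*exp(4*I*pi/7) + 3*exp(2*I*pi/7)) + (7 + 4*exp(-4*I*pi/7) + 2*exp(-2*I*pi/7) + 3*exp(-6*I*pi/7) + 3*exp(6*I*pi/7) + 2*exp(2*I*pi/7) + 4*exp(4*I*pi/7))] = 49/7 = 7.
(Exp terms are combined using exp(i*s)*conj(exp(i*t)) = exp(i*(s-t)), and sums of them are collapsed using the identity that for every m > 1 the m distinct m-th roots of unity sum to 0, e.g. 1 + exp(2*I*pi/3) + exp(-2*I*pi/3) = 0.)
A character is irreducible iff <chi, chi> = 1, so this representation is reducible.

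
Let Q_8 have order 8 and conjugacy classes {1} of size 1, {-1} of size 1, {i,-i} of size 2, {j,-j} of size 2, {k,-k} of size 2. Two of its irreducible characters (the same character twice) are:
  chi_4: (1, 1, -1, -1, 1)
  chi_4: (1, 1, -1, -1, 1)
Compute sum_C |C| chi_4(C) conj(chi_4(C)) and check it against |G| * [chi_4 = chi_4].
Sum = 8 = |G| = 8; so <chi_4, chi_4> = 1 (norm-1 confirms irreducibility).

Compute term by term over conjugacy classes (|C| * chi_4(C) * conj(chi_4(C))):
  1*(1)*conj(1) + 1*(1)*conj(1) + 2*(-1)*conj(-1) + 2*(-1)*conj(-1) + 2*(1)*conj(1)
  = (1) + (1) + (2) + (2) + (2)
  = 8.
Dividing by |G| = 8 gives 8/8 = 1, matching the row-orthogonality relation <chi_4, chi_4> = [chi_4 = chi_4].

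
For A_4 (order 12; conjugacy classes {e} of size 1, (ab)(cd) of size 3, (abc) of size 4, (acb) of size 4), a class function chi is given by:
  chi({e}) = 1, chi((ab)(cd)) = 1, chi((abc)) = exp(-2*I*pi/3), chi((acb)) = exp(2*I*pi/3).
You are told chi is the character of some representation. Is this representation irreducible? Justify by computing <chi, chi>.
Irreducible: <chi, chi> = 1.

Explanation: <chi, chi> = (1/|G|) sum_C |C| * |chi(C)|^2 = (1/12)[1*|1|^2 + 3*|1|^2 + 4*|exp(-2*I*pi/3)|^2 + 4*|exp(2*I*pi/3)|^2]
  = (1/12)[(1) + (3) + (4) + (4)] = 12/12 = 1.
(Exp terms are combined using exp(i*s)*conj(exp(i*t)) = exp(i*(s-t)), and sums of them are collapsed using the identity that for every m > 1 the m distinct m-th roots of unity sum to 0, e.g. 1 + exp(2*I*pi/3) + exp(-2*I*pi/3) = 0.)
A character is irreducible iff <chi, chi> = 1, so this representation is irreducible.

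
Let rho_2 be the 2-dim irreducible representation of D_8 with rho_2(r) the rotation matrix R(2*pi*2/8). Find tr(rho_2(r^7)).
chi_{rho_2}(r^7) = 2*cos(2*pi*2*7/8) = 0

Details: rho_2(r^7) is rotation by angle 2*pi*2*7/8, whose trace is 2*cos(2*pi*2*7/8) = 0.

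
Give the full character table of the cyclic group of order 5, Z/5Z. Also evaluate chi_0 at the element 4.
Character table of Z/5Z (irreps indexed chi_0,...,chi_4 with chi_k(m) = zeta_5^(k*m), zeta_5 = exp(2*pi*i/5)):
  irrep \ class  {0} (size 1)  {1} (size 1)    {2} (size 1)    {3} (size 1)    {4} (size 1)  
  chi_0          1             1               1               1               1             
  chi_1          1             exp(2*I*pi/5)   exp(4*I*pi/5)   exp(-4*I*pi/5)  exp(-2*I*pi/5)
  chi_2          1             exp(4*I*pi/5)   exp(-2*I*pi/5)  exp(2*I*pi/5)   exp(-4*I*pi/5)
  chi_3          1             exp(-4*I*pi/5)  exp(2*I*pi/5)   exp(-2*I*pi/5)  exp(4*I*pi/5) 
  chi_4          1             exp(-2*I*pi/5)  exp(-4*I*pi/5)  exp(4*I*pi/5)   exp(2*I*pi/5) 

Spot check: chi_0(4) = zeta_5^(0*4) = zeta_5^0 = 1.

Details: Z/5Z is abelian, so all 5 irreducible complex representations are 1-dimensional. They are given by chi_k(m) = zeta_5^(k*m) for k = 0,...,4. Row orthogonality: sum_m chi_k(m) conj(chi_l(m)) = 5 * [k = l].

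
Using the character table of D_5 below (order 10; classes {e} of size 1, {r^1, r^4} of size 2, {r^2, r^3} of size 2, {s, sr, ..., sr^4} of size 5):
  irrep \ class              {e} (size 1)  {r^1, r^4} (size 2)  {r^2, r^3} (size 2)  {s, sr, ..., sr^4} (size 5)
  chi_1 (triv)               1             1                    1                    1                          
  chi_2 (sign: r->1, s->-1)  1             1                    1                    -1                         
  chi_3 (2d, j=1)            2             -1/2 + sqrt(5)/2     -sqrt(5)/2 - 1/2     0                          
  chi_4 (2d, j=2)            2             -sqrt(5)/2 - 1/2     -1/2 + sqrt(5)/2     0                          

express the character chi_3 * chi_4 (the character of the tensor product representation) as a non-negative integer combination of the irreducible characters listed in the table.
chi_3 tensor chi_4 = chi_3 + chi_4 (all other irreducibles have multiplicity 0).

Solution. The character of a tensor product is the pointwise product (chi_3 * chi_4)(C) = chi_3(C) * chi_4(C):
  {e}: (2)*(2), {r^1, r^4}: (-1/2 + sqrt(5)/2)*(-sqrt(5)/2 - 1/2), {r^2, r^3}: (-sqrt(5)/2 - 1/2)*(-1/2 + sqrt(5)/2), {s, sr, ..., sr^4}: (0)*(0)
so (chi_3 * chi_4) takes values
  {e} -> 4, {r^1, r^4} -> -1, {r^2, r^3} -> -1, {s, sr, ..., sr^4} -> 0.
Now take the inner product of this character with each irreducible chi from the table, <chi_3*chi_4, chi> = (1/10) sum_C |C| (chi_3*chi_4)(C) conj(chi(C)):
  <chi_3*chi_4, chi_1> = (1/10)[1*(4)*conj(1) + 2*(-1)*conj(1) + 2*(-1)*conj(1) + 5*(0)*conj(1)]
      = (1/10)[(4) + (-2) + (-2) + (0)] = 0/10 = 0
  <chi_3*chi_4, chi_2> = (1/10)[1*(4)*conj(1) + 2*(-1)*conj(1) + 2*(-1)*conj(1) + 5*(0)*conj(-1)]
      = (1/10)[(4) + (-2) + (-2) + (0)] = 0/10 = 0
  <chi_3*chi_4, chi_3> = (1/10)[1*(4)*conj(2) + 2*(-1)*conj(-1/2 + sqrt(5)/2) + 2*(-1)*conj(-sqrt(5)/2 - 1/2) + 5*(0)*conj(0)]
      = (1/10)[(8) + (1 - sqrt(5)) + (1 + sqrt(5)) + (0)] = 10/10 = 1
  <chi_3*chi_4, chi_4> = (1/10)[1*(4)*conj(2) + 2*(-1)*conj(-sqrt(5)/2 - 1/2) + 2*(-1)*conj(-1/2 + sqrt(5)/2) + 5*(0)*conj(0)]
      = (1/10)[(8) + (1 + sqrt(5)) + (1 - sqrt(5)) + (0)] = 10/10 = 1
Hence the multiplicities are chi_3: 1, chi_4: 1. Dimension check: dim(chi_3)*dim(chi_4) = 2*2 = 4 and sum (mult * dim) = 1*2 + 1*2 = 4.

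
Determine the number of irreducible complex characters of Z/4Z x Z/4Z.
16

Proof sketch: The number of irreducible complex representations of a finite group equals its number of conjugacy classes. Z/4Z x Z/4Z is abelian of order 16, so every element is its own conjugacy class: 16 classes, so Z/4Z x Z/4Z (order 16) has exactly 16 irreducible complex representations.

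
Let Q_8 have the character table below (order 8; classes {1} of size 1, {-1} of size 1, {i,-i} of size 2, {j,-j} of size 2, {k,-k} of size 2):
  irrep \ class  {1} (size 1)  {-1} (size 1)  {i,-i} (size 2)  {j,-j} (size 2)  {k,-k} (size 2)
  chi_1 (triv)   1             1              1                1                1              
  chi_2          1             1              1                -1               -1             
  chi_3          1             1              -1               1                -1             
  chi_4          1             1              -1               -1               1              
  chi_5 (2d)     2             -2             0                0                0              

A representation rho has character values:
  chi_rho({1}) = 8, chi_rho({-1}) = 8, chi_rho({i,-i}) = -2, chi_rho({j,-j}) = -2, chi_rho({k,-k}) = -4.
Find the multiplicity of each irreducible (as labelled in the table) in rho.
Multiplicities: chi_1: 0, chi_2: 3, chi_3: 3, chi_4: 2, chi_5: 0.

Justification: Use <chi_rho, chi> = (1/|G|) sum_C |C| * chi_rho(C) * conj(chi(C)) with |G| = 8 for each irreducible chi in the table:
  <chi_rho, chi_1> = (1/8)[1*(8)*conj(1) + 1*(8)*conj(1) + 2*(-2)*conj(1) + 2*(-2)*conj(1) + 2*(-4)*conj(1)]
      = (1/8)[(8) + (8) + (-4) + (-4) + (-8)] = 0/8 = 0
  <chi_rho, chi_2> = (1/8)[1*(8)*conj(1) + 1*(8)*conj(1) + 2*(-2)*conj(1) + 2*(-2)*conj(-1) + 2*(-4)*conj(-1)]
      = (1/8)[(8) + (8) + (-4) + (4) + (8)] = 24/8 = 3
  <chi_rho, chi_3> = (1/8)[1*(8)*conj(1) + 1*(8)*conj(1) + 2*(-2)*conj(-1) + 2*(-2)*conj(1) + 2*(-4)*conj(-1)]
      = (1/8)[(8) + (8) + (4) + (-4) + (8)] = 24/8 = 3
  <chi_rho, chi_4> = (1/8)[1*(8)*conj(1) + 1*(8)*conj(1) + 2*(-2)*conj(-1) + 2*(-2)*conj(-1) + 2*(-4)*conj(1)]
      = (1/8)[(8) + (8) + (4) + (4) + (-8)] = 16/8 = 2
  <chi_rho, chi_5> = (1/8)[1*(8)*conj(2) + 1*(8)*conj(-2) + 2*(-2)*conj(0) + 2*(-2)*conj(0) + 2*(-4)*conj(0)]
      = (1/8)[(16) + (-16) + (0) + (0) + (0)] = 0/8 = 0
Dimension check: dim(rho) = sum (mult * dim) = 0*1 + 3*1 + 3*1 + 2*1 + 0*2 = 8 = chi_rho(e) = 8.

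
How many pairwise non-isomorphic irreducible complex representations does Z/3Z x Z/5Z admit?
15

Reasoning: The number of irreducible complex representations of a finite group equals its number of conjugacy classes. Z/3Z x Z/5Z is abelian of order 15, so every element is its own conjugacy class: 15 classes, so Z/3Z x Z/5Z (order 15) has exactly 15 irreducible complex representations.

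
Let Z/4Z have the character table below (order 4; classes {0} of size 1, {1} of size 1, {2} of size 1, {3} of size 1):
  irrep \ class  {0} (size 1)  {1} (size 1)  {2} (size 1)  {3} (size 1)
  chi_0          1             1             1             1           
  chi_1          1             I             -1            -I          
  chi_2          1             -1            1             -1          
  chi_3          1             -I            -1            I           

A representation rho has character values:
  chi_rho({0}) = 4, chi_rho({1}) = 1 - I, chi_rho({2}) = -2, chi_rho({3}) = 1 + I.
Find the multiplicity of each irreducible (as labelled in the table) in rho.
Multiplicities: chi_0: 1, chi_1: 1, chi_2: 0, chi_3: 2.

Solution. Use <chi_rho, chi> = (1/|G|) sum_C |C| * chi_rho(C) * conj(chi(C)) with |G| = 4 for each irreducible chi in the table:
  <chi_rho, chi_0> = (1/4)[1*(4)*conj(1) + 1*(1 - I)*conj(1) + 1*(-2)*conj(1) + 1*(1 + I)*conj(1)]
      = (1/4)[(4) + (1 - I) + (-2) + (1 + I)] = 4/4 = 1
  <chi_rho, chi_1> = (1/4)[1*(4)*conj(1) + 1*(1 - I)*conj(I) + 1*(-2)*conj(-1) + 1*(1 + I)*conj(-I)]
      = (1/4)[(4) + (-1 - I) + (2) + (-1 + I)] = 4/4 = 1
  <chi_rho, chi_2> = (1/4)[1*(4)*conj(1) + 1*(1 - I)*conj(-1) + 1*(-2)*conj(1) + 1*(1 + I)*conj(-1)]
      = (1/4)[(4) + (-1 + I) + (-2) + (-1 - I)] = 0/4 = 0
  <chi_rho, chi_3> = (1/4)[1*(4)*conj(1) + 1*(1 - I)*conj(-I) + 1*(-2)*conj(-1) + 1*(1 + I)*conj(I)]
      = (1/4)[(4) + (1 + I) + (2) + (1 - I)] = 8/4 = 2
(Exp terms are combined using exp(i*s)*conj(exp(i*t)) = exp(i*(s-t)), and sums of them are collapsed using the identity that for every m > 1 the m distinct m-th roots of unity sum to 0, e.g. 1 + exp(2*I*pi/3) + exp(-2*I*pi/3) = 0.)
Dimension check: dim(rho) = sum (mult * dim) = 1*1 + 1*1 + 0*1 + 2*1 = 4 = chi_rho(e) = 4.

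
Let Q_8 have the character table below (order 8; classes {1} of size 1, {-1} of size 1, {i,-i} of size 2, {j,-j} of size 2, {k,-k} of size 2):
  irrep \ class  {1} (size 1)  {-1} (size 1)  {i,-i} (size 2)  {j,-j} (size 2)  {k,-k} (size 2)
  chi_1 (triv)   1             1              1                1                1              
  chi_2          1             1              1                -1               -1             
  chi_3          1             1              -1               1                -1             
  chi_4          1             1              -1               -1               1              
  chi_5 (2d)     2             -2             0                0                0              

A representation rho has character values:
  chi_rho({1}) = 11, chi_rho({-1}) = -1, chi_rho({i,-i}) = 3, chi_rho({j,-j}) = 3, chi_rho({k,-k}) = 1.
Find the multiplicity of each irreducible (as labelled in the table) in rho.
Multiplicities: chi_1: 3, chi_2: 1, chi_3: 1, chi_4: 0, chi_5: 3.

Explanation: Use <chi_rho, chi> = (1/|G|) sum_C |C| * chi_rho(C) * conj(chi(C)) with |G| = 8 for each irreducible chi in the table:
  <chi_rho, chi_1> = (1/8)[1*(11)*conj(1) + 1*(-1)*conj(1) + 2*(3)*conj(1) + 2*(3)*conj(1) + 2*(1)*conj(1)]
      = (1/8)[(11) + (-1) + (6) + (6) + (2)] = 24/8 = 3
  <chi_rho, chi_2> = (1/8)[1*(11)*conj(1) + 1*(-1)*conj(1) + 2*(3)*conj(1) + 2*(3)*conj(-1) + 2*(1)*conj(-1)]
      = (1/8)[(11) + (-1) + (6) + (-6) + (-2)] = 8/8 = 1
  <chi_rho, chi_3> = (1/8)[1*(11)*conj(1) + 1*(-1)*conj(1) + 2*(3)*conj(-1) + 2*(3)*conj(1) + 2*(1)*conj(-1)]
      = (1/8)[(11) + (-1) + (-6) + (6) + (-2)] = 8/8 = 1
  <chi_rho, chi_4> = (1/8)[1*(11)*conj(1) + 1*(-1)*conj(1) + 2*(3)*conj(-1) + 2*(3)*conj(-1) + 2*(1)*conj(1)]
      = (1/8)[(11) + (-1) + (-6) + (-6) + (2)] = 0/8 = 0
  <chi_rho, chi_5> = (1/8)[1*(11)*conj(2) + 1*(-1)*conj(-2) + 2*(3)*conj(0) + 2*(3)*conj(0) + 2*(1)*conj(0)]
      = (1/8)[(22) + (2) + (0) + (0) + (0)] = 24/8 = 3
Dimension check: dim(rho) = sum (mult * dim) = 3*1 + 1*1 + 1*1 + 0*1 + 3*2 = 11 = chi_rho(e) = 11.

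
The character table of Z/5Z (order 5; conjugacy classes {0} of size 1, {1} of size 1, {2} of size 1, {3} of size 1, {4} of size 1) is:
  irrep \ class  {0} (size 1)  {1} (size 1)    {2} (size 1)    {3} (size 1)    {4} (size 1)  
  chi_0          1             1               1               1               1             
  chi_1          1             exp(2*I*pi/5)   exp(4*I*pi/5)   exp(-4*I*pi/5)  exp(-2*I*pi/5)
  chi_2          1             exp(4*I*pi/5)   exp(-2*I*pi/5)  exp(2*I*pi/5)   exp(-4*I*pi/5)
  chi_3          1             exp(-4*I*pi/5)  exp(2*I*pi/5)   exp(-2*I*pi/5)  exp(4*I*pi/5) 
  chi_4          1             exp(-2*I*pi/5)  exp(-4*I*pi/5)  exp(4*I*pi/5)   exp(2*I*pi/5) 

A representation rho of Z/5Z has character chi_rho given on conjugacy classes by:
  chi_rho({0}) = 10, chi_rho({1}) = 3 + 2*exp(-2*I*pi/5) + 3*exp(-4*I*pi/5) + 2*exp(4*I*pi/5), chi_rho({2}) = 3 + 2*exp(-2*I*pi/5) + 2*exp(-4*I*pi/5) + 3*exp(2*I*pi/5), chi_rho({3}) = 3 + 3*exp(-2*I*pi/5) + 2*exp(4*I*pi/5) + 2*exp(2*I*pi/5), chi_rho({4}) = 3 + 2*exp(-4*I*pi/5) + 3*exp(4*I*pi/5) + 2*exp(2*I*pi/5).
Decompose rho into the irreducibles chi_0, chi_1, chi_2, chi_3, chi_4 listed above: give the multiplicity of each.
Multiplicities: chi_0: 3, chi_1: 0, chi_2: 2, chi_3: 3, chi_4: 2.

Explanation: Use <chi_rho, chi> = (1/|G|) sum_C |C| * chi_rho(C) * conj(chi(C)) with |G| = 5 for each irreducible chi in the table:
  <chi_rho, chi_0> = (1/5)[1*(10)*conj(1) + 1*(3 + 2*exp(-2*I*pi/5) + 3*exp(-4*I*pi/5) + 2*exp(4*I*pi/5))*conj(1) + 1*(3 + 2*exp(-2*I*pi/5) + 2*exp(-4*I*pi/5) + 3*exp(2*I*pi/5))*conj(1) + 1*(3 + 3*exp(-2*I*pi/5) + 2*exp(4*I*pi/5) + 2*exp(2*I*pi/5))*conj(1) + 1*(3 + 2*exp(-4*I*pi/5) + 3*exp(4*I*pi/5) + 2*exp(2*I*pi/5))*conj(1)]
      = (1/5)[(10) + (3 + 2*exp(-2*I*pi/5) + 3*exp(-4*I*pi/5) + 2*exp(4*I*pi/5)) + (3 + 2*exp(-2*I*pi/5) + 2*exp(-4*I*pi/5) + 3*exp(2*I*pi/5)) + (3 + 3*exp(-2*I*pi/5) + 2*exp(4*I*pi/5) + 2*exp(2*I*pi/5)) + (3 + 2*exp(-4*I*pi/5) + 3*exp(4*I*pi/5) + 2*exp(2*I*pi/5))] = 15/5 = 3
  <chi_rho, chi_1> = (1/5)[1*(10)*conj(1) + 1*(3 + 2*exp(-2*I*pi/5) + 3*exp(-4*I*pi/5) + 2*exp(4*I*pi/5))*conj(exp(2*I*pi/5)) + 1*(3 + 2*exp(-2*I*pi/5) + 2*exp(-4*I*pi/5) + 3*exp(2*I*pi/5))*conj(exp(4*I*pi/5)) + 1*(3 + 3*exp(-2*I*pi/5) + 2*exp(4*I*pi/5) + 2*exp(2*I*pi/5))*conj(exp(-4*I*pi/5)) + 1*(3 + 2*exp(-4*I*pi/5) + 3*exp(4*I*pi/5) + 2*exp(2*I*pi/5))*conj(exp(-2*I*pi/5))]
      = (1/5)[(10) + (3*exp(-2*I*pi/5) + 2*exp(-4*I*pi/5) + 3*exp(4*I*pi/5) + 2*exp(2*I*pi/5)) + (3*exp(-2*I*pi/5) + 3*exp(-4*I*pi/5) + 2*exp(4*I*pi/5) + 2*exp(2*I*pi/5)) + (2*exp(-2*I*pi/5) + 2*exp(-4*I*pi/5) + 3*exp(4*I*pi/5) + 3*exp(2*I*pi/5)) + (2*exp(-2*I*pi/5) + 3*exp(-4*I*pi/5) + 2*exp(4*I*pi/5) + 3*exp(2*I*pi/5))] = 0/5 = 0
  <chi_rho, chi_2> = (1/5)[1*(10)*conj(1) + 1*(3 + 2*exp(-2*I*pi/5) + 3*exp(-4*I*pi/5) + 2*exp(4*I*pi/5))*conj(exp(4*I*pi/5)) + 1*(3 + 2*exp(-2*I*pi/5) + 2*exp(-4*I*pi/5) + 3*exp(2*I*pi/5))*conj(exp(-2*I*pi/5)) + 1*(3 + 3*exp(-2*I*pi/5) + 2*exp(4*I*pi/5) + 2*exp(2*I*pi/5))*conj(exp(2*I*pi/5)) + 1*(3 + 2*exp(-4*I*pi/5) + 3*exp(4*I*pi/5) + 2*exp(2*I*pi/5))*conj(exp(-4*I*pi/5))]
      = (1/5)[(10) + (2 + 3*exp(-4*I*pi/5) + 2*exp(4*I*pi/5) + 3*exp(2*I*pi/5)) + (2 + 2*exp(-2*I*pi/5) + 3*exp(4*I*pi/5) + 3*exp(2*I*pi/5)) + (2 + 3*exp(-2*I*pi/5) + 3*exp(-4*I*pi/5) + 2*exp(2*I*pi/5)) + (2 + 3*exp(-2*I*pi/5) + 2*exp(-4*I*pi/5) + 3*exp(4*I*pi/5))] = 10/5 = 2
  <chi_rho, chi_3> = (1/5)[1*(10)*conj(1) + 1*(3 + 2*exp(-2*I*pi/5) + 3*exp(-4*I*pi/5) + 2*exp(4*I*pi/5))*conj(exp(-4*I*pi/5)) + 1*(3 + 2*exp(-2*I*pi/5) + 2*exp(-4*I*pi/5) + 3*exp(2*I*pi/5))*conj(exp(2*I*pi/5)) + 1*(3 + 3*exp(-2*I*pi/5) + 2*exp(4*I*pi/5) + 2*exp(2*I*pi/5))*conj(exp(-2*I*pi/5)) + 1*(3 + 2*exp(-4*I*pi/5) + 3*exp(4*I*pi/5) + 2*exp(2*I*pi/5))*conj(exp(4*I*pi/5))]
      = (1/5)[(10) + (3 + 2*exp(-2*I*pi/5) + 3*exp(4*I*pi/5) + 2*exp(2*I*pi/5)) + (3 + 3*exp(-2*I*pi/5) + 2*exp(-4*I*pi/5) + 2*exp(4*I*pi/5)) + (3 + 2*exp(-4*I*pi/5) + 2*exp(4*I*pi/5) + 3*exp(2*I*pi/5)) + (3 + 2*exp(-2*I*pi/5) + 3*exp(-4*I*pi/5) + 2*exp(2*I*pi/5))] = 15/5 = 3
  <chi_rho, chi_4> = (1/5)[1*(10)*conj(1) + 1*(3 + 2*exp(-2*I*pi/5) + 3*exp(-4*I*pi/5) + 2*exp(4*I*pi/5))*conj(exp(-2*I*pi/5)) + 1*(3 + 2*exp(-2*I*pi/5) + 2*exp(-4*I*pi/5) + 3*exp(2*I*pi/5))*conj(exp(-4*I*pi/5)) + 1*(3 + 3*exp(-2*I*pi/5) + 2*exp(4*I*pi/5) + 2*exp(2*I*pi/5))*conj(exp(4*I*pi/5)) + 1*(3 + 2*exp(-4*I*pi/5) + 3*exp(4*I*pi/5) + 2*exp(2*I*pi/5))*conj(exp(2*I*pi/5))]
      = (1/5)[(10) + (2 + 3*exp(-2*I*pi/5) + 2*exp(-4*I*pi/5) + 3*exp(2*I*pi/5)) + (2 + 3*exp(-4*I*pi/5) + 3*exp(4*I*pi/5) + 2*exp(2*I*pi/5)) + (2 + 2*exp(-2*I*pi/5) + 3*exp(-4*I*pi/5) + 3*exp(4*I*pi/5)) + (2 + 3*exp(-2*I*pi/5) + 2*exp(4*I*pi/5) + 3*exp(2*I*pi/5))] = 10/5 = 2
(Exp terms are combined using exp(i*s)*conj(exp(i*t)) = exp(i*(s-t)), and sums of them are collapsed using the identity that for every m > 1 the m distinct m-th roots of unity sum to 0, e.g. 1 + exp(2*I*pi/3) + exp(-2*I*pi/3) = 0.)
Dimension check: dim(rho) = sum (mult * dim) = 3*1 + 0*1 + 2*1 + 3*1 + 2*1 = 10 = chi_rho(e) = 10.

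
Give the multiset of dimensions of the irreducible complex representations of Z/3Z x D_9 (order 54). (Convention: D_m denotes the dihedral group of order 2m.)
Dimensions: 1, 1, 1, 1, 1, 1, 2, 2, 2, 2, 2, 2, 2, 2, 2, 2, 2, 2

There are 18 irreducibles (= number of conjugacy classes). Their dimensions d_i satisfy sum d_i^2 = |G| = 54: 1 + 1 + 1 + 1 + 1 + 1 + 4 + 4 + 4 + 4 + 4 + 4 + 4 + 4 + 4 + 4 + 4 + 4 = 54. (For the product with Z/3Z: each of the 3 1-dim characters of Z/3Z tensors with each irrep of D_9, giving 3 copies of each D_9-dimension.)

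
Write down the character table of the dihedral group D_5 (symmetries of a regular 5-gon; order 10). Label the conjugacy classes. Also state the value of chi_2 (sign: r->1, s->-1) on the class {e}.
Conjugacy classes: {e} of size 1, {r^1, r^4} of size 2, {r^2, r^3} of size 2, {s, sr, ..., sr^4} of size 5.
Character table:
  irrep \ class              {e} (size 1)  {r^1, r^4} (size 2)  {r^2, r^3} (size 2)  {s, sr, ..., sr^4} (size 5)
  chi_1 (triv)               1             1                    1                    1                          
  chi_2 (sign: r->1, s->-1)  1             1                    1                    -1                         
  chi_3 (2d, j=1)            2             -1/2 + sqrt(5)/2     -sqrt(5)/2 - 1/2     0                          
  chi_4 (2d, j=2)            2             -sqrt(5)/2 - 1/2     -1/2 + sqrt(5)/2     0                          

Spot check: chi_2 (sign: r->1, s->-1) on {e} = 1.

Working: D_5 has order 2*5 = 10 with 4 conjugacy classes, hence 4 irreducibles. Sum of squared dims 1 + 1 + 4 + 4 = 10 = |G|. Linear characters come from the abelianisation; the 2-dimensional irreps have character r^k -> 2*cos(2*pi*j*k/5), reflections -> 0.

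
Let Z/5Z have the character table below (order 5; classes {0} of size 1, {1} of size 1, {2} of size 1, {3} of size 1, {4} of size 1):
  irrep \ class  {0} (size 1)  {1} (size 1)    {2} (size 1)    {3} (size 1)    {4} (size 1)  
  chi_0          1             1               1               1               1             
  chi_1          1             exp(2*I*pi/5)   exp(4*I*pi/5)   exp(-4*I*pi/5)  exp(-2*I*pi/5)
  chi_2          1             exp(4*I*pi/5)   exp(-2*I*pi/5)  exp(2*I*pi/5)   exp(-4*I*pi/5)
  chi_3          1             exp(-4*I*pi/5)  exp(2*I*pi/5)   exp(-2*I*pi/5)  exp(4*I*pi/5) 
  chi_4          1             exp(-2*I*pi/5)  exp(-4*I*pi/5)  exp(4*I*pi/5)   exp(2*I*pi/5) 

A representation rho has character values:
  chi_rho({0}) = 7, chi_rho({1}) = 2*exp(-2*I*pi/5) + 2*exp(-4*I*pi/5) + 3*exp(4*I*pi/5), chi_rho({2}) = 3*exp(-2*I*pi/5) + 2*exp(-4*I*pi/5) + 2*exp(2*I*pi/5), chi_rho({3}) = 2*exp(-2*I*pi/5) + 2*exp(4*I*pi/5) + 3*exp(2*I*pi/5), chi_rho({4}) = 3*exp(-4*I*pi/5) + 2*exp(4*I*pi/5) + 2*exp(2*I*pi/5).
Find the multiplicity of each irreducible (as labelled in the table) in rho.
Multiplicities: chi_0: 0, chi_1: 0, chi_2: 3, chi_3: 2, chi_4: 2.

Argument: Use <chi_rho, chi> = (1/|G|) sum_C |C| * chi_rho(C) * conj(chi(C)) with |G| = 5 for each irreducible chi in the table:
  <chi_rho, chi_0> = (1/5)[1*(7)*conj(1) + 1*(2*exp(-2*I*pi/5) + 2*exp(-4*I*pi/5) + 3*exp(4*I*pi/5))*conj(1) + 1*(3*exp(-2*I*pi/5) + 2*exp(-4*I*pi/5) + 2*exp(2*I*pi/5))*conj(1) + 1*(2*exp(-2*I*pi/5) + 2*exp(4*I*pi/5) + 3*exp(2*I*pi/5))*conj(1) + 1*(3*exp(-4*I*pi/5) + 2*exp(4*I*pi/5) + 2*exp(2*I*pi/5))*conj(1)]
      = (1/5)[(7) + (2*exp(-2*I*pi/5) + 2*exp(-4*I*pi/5) + 3*exp(4*I*pi/5)) + (3*exp(-2*I*pi/5) + 2*exp(-4*I*pi/5) + 2*exp(2*I*pi/5)) + (2*exp(-2*I*pi/5) + 2*exp(4*I*pi/5) + 3*exp(2*I*pi/5)) + (3*exp(-4*I*pi/5) + 2*exp(4*I*pi/5) + 2*exp(2*I*pi/5))] = 0/5 = 0
  <chi_rho, chi_1> = (1/5)[1*(7)*conj(1) + 1*(2*exp(-2*I*pi/5) + 2*exp(-4*I*pi/5) + 3*exp(4*I*pi/5))*conj(exp(2*I*pi/5)) + 1*(3*exp(-2*I*pi/5) + 2*exp(-4*I*pi/5) + 2*exp(2*I*pi/5))*conj(exp(4*I*pi/5)) + 1*(2*exp(-2*I*pi/5) + 2*exp(4*I*pi/5) + 3*exp(2*I*pi/5))*conj(exp(-4*I*pi/5)) + 1*(3*exp(-4*I*pi/5) + 2*exp(4*I*pi/5) + 2*exp(2*I*pi/5))*conj(exp(-2*I*pi/5))]
      = (1/5)[(7) + (2*exp(-4*I*pi/5) + 2*exp(4*I*pi/5) + 3*exp(2*I*pi/5)) + (2*exp(-2*I*pi/5) + 3*exp(4*I*pi/5) + 2*exp(2*I*pi/5)) + (2*exp(-2*I*pi/5) + 3*exp(-4*I*pi/5) + 2*exp(2*I*pi/5)) + (3*exp(-2*I*pi/5) + 2*exp(-4*I*pi/5) + 2*exp(4*I*pi/5))] = 0/5 = 0
  <chi_rho, chi_2> = (1/5)[1*(7)*conj(1) + 1*(2*exp(-2*I*pi/5) + 2*exp(-4*I*pi/5) + 3*exp(4*I*pi/5))*conj(exp(4*I*pi/5)) + 1*(3*exp(-2*I*pi/5) + 2*exp(-4*I*pi/5) + 2*exp(2*I*pi/5))*conj(exp(-2*I*pi/5)) + 1*(2*exp(-2*I*pi/5) + 2*exp(4*I*pi/5) + 3*exp(2*I*pi/5))*conj(exp(2*I*pi/5)) + 1*(3*exp(-4*I*pi/5) + 2*exp(4*I*pi/5) + 2*exp(2*I*pi/5))*conj(exp(-4*I*pi/5))]
      = (1/5)[(7) + (3 + 2*exp(4*I*pi/5) + 2*exp(2*I*pi/5)) + (3 + 2*exp(-2*I*pi/5) + 2*exp(4*I*pi/5)) + (3 + 2*exp(-4*I*pi/5) + 2*exp(2*I*pi/5)) + (3 + 2*exp(-2*I*pi/5) + 2*exp(-4*I*pi/5))] = 15/5 = 3
  <chi_rho, chi_3> = (1/5)[1*(7)*conj(1) + 1*(2*exp(-2*I*pi/5) + 2*exp(-4*I*pi/5) + 3*exp(4*I*pi/5))*conj(exp(-4*I*pi/5)) + 1*(3*exp(-2*I*pi/5) + 2*exp(-4*I*pi/5) + 2*exp(2*I*pi/5))*conj(exp(2*I*pi/5)) + 1*(2*exp(-2*I*pi/5) + 2*exp(4*I*pi/5) + 3*exp(2*I*pi/5))*conj(exp(-2*I*pi/5)) + 1*(3*exp(-4*I*pi/5) + 2*exp(4*I*pi/5) + 2*exp(2*I*pi/5))*conj(exp(4*I*pi/5))]
      = (1/5)[(7) + (2 + 3*exp(-2*I*pi/5) + 2*exp(2*I*pi/5)) + (2 + 3*exp(-4*I*pi/5) + 2*exp(4*I*pi/5)) + (2 + 2*exp(-4*I*pi/5) + 3*exp(4*I*pi/5)) + (2 + 2*exp(-2*I*pi/5) + 3*exp(2*I*pi/5))] = 10/5 = 2
  <chi_rho, chi_4> = (1/5)[1*(7)*conj(1) + 1*(2*exp(-2*I*pi/5) + 2*exp(-4*I*pi/5) + 3*exp(4*I*pi/5))*conj(exp(-2*I*pi/5)) + 1*(3*exp(-2*I*pi/5) + 2*exp(-4*I*pi/5) + 2*exp(2*I*pi/5))*conj(exp(-4*I*pi/5)) + 1*(2*exp(-2*I*pi/5) + 2*exp(4*I*pi/5) + 3*exp(2*I*pi/5))*conj(exp(4*I*pi/5)) + 1*(3*exp(-4*I*pi/5) + 2*exp(4*I*pi/5) + 2*exp(2*I*pi/5))*conj(exp(2*I*pi/5))]
      = (1/5)[(7) + (2 + 2*exp(-2*I*pi/5) + 3*exp(-4*I*pi/5)) + (2 + 2*exp(-4*I*pi/5) + 3*exp(2*I*pi/5)) + (2 + 3*exp(-2*I*pi/5) + 2*exp(4*I*pi/5)) + (2 + 3*exp(4*I*pi/5) + 2*exp(2*I*pi/5))] = 10/5 = 2
(Exp terms are combined using exp(i*s)*conj(exp(i*t)) = exp(i*(s-t)), and sums of them are collapsed using the identity that for every m > 1 the m distinct m-th roots of unity sum to 0, e.g. 1 + exp(2*I*pi/3) + exp(-2*I*pi/3) = 0.)
Dimension check: dim(rho) = sum (mult * dim) = 0*1 + 0*1 + 3*1 + 2*1 + 2*1 = 7 = chi_rho(e) = 7.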